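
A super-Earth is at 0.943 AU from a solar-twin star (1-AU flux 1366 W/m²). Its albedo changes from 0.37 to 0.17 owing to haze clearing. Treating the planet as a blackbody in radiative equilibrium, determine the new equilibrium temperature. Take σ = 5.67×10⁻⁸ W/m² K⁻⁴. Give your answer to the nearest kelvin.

Flux at the orbit: S = 1366/(0.943)² = 1536 W/m².
New equilibrium: T₂ = [(1−0.17)·1536/(4σ)]^(1/4) = 273.8 K.

274 K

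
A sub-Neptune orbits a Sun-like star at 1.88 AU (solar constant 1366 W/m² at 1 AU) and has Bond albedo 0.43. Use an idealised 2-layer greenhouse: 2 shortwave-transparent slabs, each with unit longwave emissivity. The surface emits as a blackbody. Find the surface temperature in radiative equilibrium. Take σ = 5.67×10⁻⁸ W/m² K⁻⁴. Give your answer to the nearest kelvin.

Irradiance scales as 1/d², so S = 1366 W/m² × (1/1.88)² = 386.5 W/m².
The effective emission temperature is T_e = [S(1−α)/(4σ)]^¼ = 176.5 K.
Layer-by-layer balance gives σT_s⁴ = (N+1)σT_e⁴, so T_s = 3^¼·176.5 = 232.3 K.

232 K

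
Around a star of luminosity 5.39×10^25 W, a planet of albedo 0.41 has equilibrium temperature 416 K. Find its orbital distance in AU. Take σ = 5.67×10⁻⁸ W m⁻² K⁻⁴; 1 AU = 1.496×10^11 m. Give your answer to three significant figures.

0.129 AU

Required flux: S = 4σT⁴/(1−α) = 11510 W m⁻².
S = L/(4πd²) → d = √(L/4πS) = √(5.39×10^25/(4π·11510)) = 1.930×10^10 m = 0.1290 AU.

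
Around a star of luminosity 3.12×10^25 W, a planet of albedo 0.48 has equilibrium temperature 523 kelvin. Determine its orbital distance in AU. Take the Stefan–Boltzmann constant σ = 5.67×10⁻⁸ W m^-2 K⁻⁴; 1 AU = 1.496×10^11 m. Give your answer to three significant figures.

Energy balance gives S = 4σT⁴/(1−α) = 32630 W m^-2.
Then d = [L/(4πS)]^(1/2) = 8.723×10^9 m, i.e. 0.05831 AU.

0.0583 AU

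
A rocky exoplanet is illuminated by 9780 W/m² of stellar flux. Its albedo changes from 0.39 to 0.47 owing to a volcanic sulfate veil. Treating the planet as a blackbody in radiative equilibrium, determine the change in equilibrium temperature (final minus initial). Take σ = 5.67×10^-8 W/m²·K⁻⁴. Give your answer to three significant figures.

-13.9 kelvin

With α = 0.39, T₁ = 402.7 K.
After:  T₂ = [9780·0.53/(4σ)]^(1/4) = 388.8 K.
ΔT = T₂ − T₁ = -13.91 K.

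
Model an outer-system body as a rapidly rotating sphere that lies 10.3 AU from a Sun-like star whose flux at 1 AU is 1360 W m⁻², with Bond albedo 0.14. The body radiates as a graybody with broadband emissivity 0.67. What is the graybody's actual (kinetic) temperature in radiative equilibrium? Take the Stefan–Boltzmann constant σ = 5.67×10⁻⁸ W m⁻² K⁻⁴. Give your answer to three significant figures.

92.3 K

Flux at the orbit: S = 1360/(10.3)² = 12.82 W m⁻².
Absorbed flux (global mean): S(1−α)/4 = 12.82·0.86/4 = 2.756 W m⁻².
Radiative balance εσT⁴ = 2.756 gives T = [2.756/(0.67·σ)]^(1/4) = 92.29 K.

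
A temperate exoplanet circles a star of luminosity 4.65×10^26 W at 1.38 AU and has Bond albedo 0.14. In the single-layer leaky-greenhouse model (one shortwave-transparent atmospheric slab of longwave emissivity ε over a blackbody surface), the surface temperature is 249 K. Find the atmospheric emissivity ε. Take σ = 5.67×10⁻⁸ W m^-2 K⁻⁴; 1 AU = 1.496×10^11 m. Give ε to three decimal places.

0.287

d = 1.38 × 1.496×10^11 m = 2.064×10^11 m.
S = L/(4πd²) = 868.2 W m^-2.
TOA balance gives T_e = 239.5 K.
Since (2−ε)/2 = (T_e/T_s)⁴ = 0.8564, ε = 0.2872.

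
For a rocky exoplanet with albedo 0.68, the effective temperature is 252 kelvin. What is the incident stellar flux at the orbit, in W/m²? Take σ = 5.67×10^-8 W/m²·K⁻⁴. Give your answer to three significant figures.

Invert the energy balance for S: S = 4σT⁴/(1−α).
The emitted flux is σT⁴ = 228.7 W/m².
So S = 4×228.7/(1−0.68) = 2858 W/m².

2860 W/m²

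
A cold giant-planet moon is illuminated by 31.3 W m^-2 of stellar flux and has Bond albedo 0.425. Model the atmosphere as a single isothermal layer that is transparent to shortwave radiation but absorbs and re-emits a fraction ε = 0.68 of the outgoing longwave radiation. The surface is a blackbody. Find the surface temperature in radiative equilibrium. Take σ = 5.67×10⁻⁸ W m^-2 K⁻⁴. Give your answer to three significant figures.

105 kelvin

The planet radiates to space at T_e = [S(1−α)/(4σ)]^(1/4) = 94.38 K.
The surface balance (absorbed SW + ε·downward IR = σT_s⁴) with T_a⁴ = T_s⁴/2 reduces to T_s = T_e·[2/(2−ε)]^¼ = 104.7 K.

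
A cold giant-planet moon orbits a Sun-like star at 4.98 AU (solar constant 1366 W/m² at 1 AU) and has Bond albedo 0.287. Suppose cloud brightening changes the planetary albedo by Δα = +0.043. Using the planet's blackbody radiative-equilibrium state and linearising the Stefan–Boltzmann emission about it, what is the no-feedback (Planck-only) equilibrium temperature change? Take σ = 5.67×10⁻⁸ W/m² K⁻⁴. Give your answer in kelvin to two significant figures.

-1.7 K

Flux at the orbit: S = 1366/(4.98)² = 55.08 W/m².
Reference equilibrium: T_e = [S(1−α)/(4σ)]^(1/4) = 114.7 K.
ΔF = −(S/4)Δα = −(55.08/4)×(+0.043) = -0.5921 W/m².
Planck response: λ_P = 4σT_e³ = 4·5.67×10⁻⁸·(114.7)³ = 0.3424 W/m²/K.
ΔT₀ = ΔF/λ_P = -0.5921/0.3424 = -1.73 K.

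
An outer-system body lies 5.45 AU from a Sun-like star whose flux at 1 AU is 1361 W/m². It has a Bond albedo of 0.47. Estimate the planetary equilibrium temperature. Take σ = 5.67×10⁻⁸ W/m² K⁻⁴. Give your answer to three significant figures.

Flux at the orbit: S = 1361/(5.45)² = 45.82 W/m².
The planet absorbs (1−α)S over its disc πR² and re-emits over 4πR², so the mean absorbed flux is (1−0.47)·45.82/4 = 6.071 W/m².
In equilibrium σT⁴ equals this, so T = 101.7 K.

102 K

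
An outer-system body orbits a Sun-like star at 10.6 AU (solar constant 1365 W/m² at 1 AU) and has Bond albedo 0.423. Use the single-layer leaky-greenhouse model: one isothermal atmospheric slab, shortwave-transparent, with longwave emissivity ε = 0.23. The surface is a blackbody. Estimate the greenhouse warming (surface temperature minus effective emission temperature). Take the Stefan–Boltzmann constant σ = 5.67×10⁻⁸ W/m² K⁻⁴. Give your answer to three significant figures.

2.31 kelvin

Flux at the orbit: S = 1365/(10.6)² = 12.15 W/m².
Effective emission temperature (TOA balance): σT_e⁴ = S(1−α)/4 = 1.752 W/m² → T_e = 74.56 K.
The surface balance (absorbed SW + ε·downward IR = σT_s⁴) with T_a⁴ = T_s⁴/2 reduces to T_s = T_e·[2/(2−ε)]^¼ = 76.87 K.
Greenhouse warming: T_s − T_e = 2.312 K.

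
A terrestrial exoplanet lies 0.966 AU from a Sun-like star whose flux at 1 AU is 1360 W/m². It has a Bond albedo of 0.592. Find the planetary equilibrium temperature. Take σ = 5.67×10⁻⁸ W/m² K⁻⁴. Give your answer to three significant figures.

226 K

Irradiance scales as 1/d², so S = 1360 W/m² × (1/0.966)² = 1457 W/m².
Absorbed flux (global mean): S(1−α)/4 = 1457·0.408/4 = 148.7 W/m².
Set σT⁴ = 148.7 → T = (148.7/σ)^(1/4) = 226.3 K.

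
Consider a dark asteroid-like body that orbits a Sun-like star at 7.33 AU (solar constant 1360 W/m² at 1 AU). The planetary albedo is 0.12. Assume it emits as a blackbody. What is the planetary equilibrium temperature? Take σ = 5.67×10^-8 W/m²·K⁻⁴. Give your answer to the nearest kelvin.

100 K

Irradiance scales as 1/d², so S = 1360 W/m² × (1/7.33)² = 25.31 W/m².
Absorbed flux (global mean): S(1−α)/4 = 25.31·0.88/4 = 5.569 W/m².
Balancing against σT⁴: T = (5.569/5.67×10⁻⁸)^(1/4) = 99.55 K.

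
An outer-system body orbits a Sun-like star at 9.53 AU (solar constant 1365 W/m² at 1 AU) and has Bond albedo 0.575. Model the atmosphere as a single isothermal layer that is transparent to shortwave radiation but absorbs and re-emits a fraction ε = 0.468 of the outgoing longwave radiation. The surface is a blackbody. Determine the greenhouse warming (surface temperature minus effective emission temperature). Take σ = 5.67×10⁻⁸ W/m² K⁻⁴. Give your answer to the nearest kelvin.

5 kelvin

Irradiance scales as 1/d², so S = 1365 W/m² × (1/9.53)² = 15.03 W/m².
The planet radiates to space at T_e = [S(1−α)/(4σ)]^(1/4) = 72.85 K.
The surface balance (absorbed SW + ε·downward IR = σT_s⁴) with T_a⁴ = T_s⁴/2 reduces to T_s = T_e·[2/(2−ε)]^¼ = 77.87 K.
The atmosphere warms the surface by 5.020 K.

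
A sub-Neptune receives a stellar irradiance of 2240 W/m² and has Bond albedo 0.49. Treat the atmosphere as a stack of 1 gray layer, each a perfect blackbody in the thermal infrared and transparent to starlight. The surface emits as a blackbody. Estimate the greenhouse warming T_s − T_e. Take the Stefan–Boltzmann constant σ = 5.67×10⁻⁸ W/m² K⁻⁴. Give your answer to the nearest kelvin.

Top-of-atmosphere balance: σT_e⁴ = S(1−α)/4 = 285.6 W/m² → T_e = 266.4 K.
Surface: T_s = (2)^¼·T_e = 316.8 K.
So the greenhouse effect raises the surface by 316.8 − 266.4 = 50.41 K.

50 K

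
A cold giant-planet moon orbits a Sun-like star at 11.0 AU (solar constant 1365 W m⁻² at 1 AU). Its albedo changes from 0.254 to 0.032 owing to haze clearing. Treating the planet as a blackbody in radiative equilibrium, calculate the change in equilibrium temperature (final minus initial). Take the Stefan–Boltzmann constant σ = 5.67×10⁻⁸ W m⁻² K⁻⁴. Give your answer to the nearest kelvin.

5 K

Flux at the orbit: S = 1365/(11.0)² = 11.28 W m⁻².
With α = 0.254, T₁ = 78.05 K.
After:  T₂ = [11.28·0.968/(4σ)]^(1/4) = 83.30 K.
ΔT = T₂ − T₁ = 5.252 K.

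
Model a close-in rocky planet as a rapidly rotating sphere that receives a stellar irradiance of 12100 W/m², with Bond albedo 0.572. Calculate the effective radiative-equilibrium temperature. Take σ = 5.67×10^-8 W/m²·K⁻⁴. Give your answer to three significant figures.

Averaging over the sphere, the absorbed flux is S(1−α)/4 = 1295 W/m².
In equilibrium σT⁴ equals this, so T = 388.7 K.

389 K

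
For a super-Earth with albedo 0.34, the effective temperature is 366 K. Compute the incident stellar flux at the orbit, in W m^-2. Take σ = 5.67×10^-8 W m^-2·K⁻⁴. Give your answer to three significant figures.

From S(1−α)/4 = σT⁴: S = 4σT⁴/(1−α).
σT⁴ = 5.67×10⁻⁸·(366)⁴ = 1017 W m^-2.
So S = 4×1017/(1−0.34) = 6166 W m^-2.

6170 W m^-2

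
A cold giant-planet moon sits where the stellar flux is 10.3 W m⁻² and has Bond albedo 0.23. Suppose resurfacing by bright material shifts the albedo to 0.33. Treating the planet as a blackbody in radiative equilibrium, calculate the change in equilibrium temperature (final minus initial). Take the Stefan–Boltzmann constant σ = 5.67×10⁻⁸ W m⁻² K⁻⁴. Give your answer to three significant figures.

-2.63 K

Before: T₁ = [10.30·0.77/(4σ)]^(1/4) = 76.90 K.
With α = 0.33, T₂ = 74.27 K.
ΔT = T₂ − T₁ = -2.628 K.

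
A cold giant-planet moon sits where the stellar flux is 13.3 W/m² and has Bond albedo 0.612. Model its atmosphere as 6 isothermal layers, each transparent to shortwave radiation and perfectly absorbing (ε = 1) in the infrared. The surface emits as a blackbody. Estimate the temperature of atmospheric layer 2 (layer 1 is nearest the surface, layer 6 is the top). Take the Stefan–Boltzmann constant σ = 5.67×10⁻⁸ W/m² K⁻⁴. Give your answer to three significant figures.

Top-of-atmosphere balance: σT_e⁴ = S(1−α)/4 = 1.290 W/m² → T_e = 69.07 K.
In the N-layer model, layer k (counted from the surface) has T_k = (N+1−k)^(1/4)·T_e.
T_2 = (5)^(1/4)·69.07 = 103.3 K.

103 kelvin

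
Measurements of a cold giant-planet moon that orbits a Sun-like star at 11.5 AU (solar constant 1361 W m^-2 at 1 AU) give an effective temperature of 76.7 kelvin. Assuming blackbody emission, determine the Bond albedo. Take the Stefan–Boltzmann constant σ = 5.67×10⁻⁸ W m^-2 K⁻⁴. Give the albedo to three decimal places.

Flux at the orbit: S = 1361/(11.5)² = 10.29 W m^-2.
Rearranging the radiative balance, α = 1 − 4σT⁴/S.
4σT⁴ = 4·5.67×10⁻⁸·(76.7)⁴ = 7.849 W m^-2.
1−α = 7.849/10.29 = 0.7627, so α = 0.2373.

0.237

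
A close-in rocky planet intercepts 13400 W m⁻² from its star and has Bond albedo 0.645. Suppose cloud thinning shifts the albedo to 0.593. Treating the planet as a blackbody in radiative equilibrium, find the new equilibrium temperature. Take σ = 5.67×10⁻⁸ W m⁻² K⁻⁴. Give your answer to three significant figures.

New equilibrium: T₂ = [(1−0.593)·13400/(4σ)]^(1/4) = 393.8 K.

394 K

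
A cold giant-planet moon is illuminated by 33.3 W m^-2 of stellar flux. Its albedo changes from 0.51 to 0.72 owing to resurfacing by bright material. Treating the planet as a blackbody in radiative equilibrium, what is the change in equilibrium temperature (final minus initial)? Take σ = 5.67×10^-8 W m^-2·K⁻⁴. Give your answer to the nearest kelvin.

Before: T₁ = [33.30·0.49/(4σ)]^(1/4) = 92.10 K.
Final:   T₂ = [S(1−0.72)/(4σ)]^(1/4) = 80.07 K.
ΔT = T₂ − T₁ = -12.02 K.

-12 K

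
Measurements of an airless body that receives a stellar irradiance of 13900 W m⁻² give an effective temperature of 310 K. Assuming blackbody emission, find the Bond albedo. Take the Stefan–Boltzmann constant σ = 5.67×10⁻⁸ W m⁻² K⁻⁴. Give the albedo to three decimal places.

0.849

From σT⁴ = S(1−α)/4 we invert for α: 1−α = 4σT⁴/S.
σT⁴ = 523.6 W m⁻², so 4σT⁴ = 2095 W m⁻².
Hence α = 1 − 2095/13900 = 0.8493.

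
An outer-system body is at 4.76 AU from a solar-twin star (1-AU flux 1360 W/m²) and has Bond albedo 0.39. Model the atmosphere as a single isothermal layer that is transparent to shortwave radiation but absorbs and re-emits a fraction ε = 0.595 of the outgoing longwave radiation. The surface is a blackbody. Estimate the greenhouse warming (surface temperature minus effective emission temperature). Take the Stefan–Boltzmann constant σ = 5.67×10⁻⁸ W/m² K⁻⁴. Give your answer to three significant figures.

10.4 K

By the inverse-square law, S = 1360/4.76² = 60.02 W/m².
At the top of the atmosphere, σT_e⁴ = S(1−α)/4 = 9.154 W/m², giving T_e = 112.7 K.
Surface balance with a leaky layer gives σT_s⁴ = σT_e⁴·2/(2−ε), so T_s = T_e·[2/(2−0.595)]^(1/4) = 123.1 K.
The atmosphere warms the surface by 10.40 K.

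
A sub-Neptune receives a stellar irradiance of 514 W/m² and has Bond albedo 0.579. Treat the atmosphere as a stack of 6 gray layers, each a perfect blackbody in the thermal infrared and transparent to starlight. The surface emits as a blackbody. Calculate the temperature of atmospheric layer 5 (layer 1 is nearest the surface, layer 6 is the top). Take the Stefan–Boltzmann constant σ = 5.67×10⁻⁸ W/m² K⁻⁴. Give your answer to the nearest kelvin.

209 K

The effective emission temperature is T_e = [S(1−α)/(4σ)]^¼ = 175.8 K.
Each opaque layer satisfies 2T_j⁴ = T_{j−1}⁴ + T_{j+1}⁴, giving T_k⁴ = (N+1−k)T_e⁴.
With k = 5: T_5 = (6+1−5)^¼·175.8 K = 209.0 K.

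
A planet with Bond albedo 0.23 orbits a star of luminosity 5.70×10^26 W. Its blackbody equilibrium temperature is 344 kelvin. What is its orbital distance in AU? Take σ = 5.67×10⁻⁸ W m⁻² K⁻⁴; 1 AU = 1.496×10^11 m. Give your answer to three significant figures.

The flux needed for this T is 4σT⁴/(1−0.23) = 4125 W m⁻².
Then d = [L/(4πS)]^(1/2) = 1.049×10^11 m, i.e. 0.7010 AU.

0.701 AU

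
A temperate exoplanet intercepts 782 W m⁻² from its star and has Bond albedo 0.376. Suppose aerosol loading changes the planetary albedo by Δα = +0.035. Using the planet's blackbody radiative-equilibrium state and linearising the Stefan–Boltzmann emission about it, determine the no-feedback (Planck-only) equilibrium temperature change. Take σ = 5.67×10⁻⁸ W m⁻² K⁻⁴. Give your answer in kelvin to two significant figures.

The baseline emission temperature is T_e = 215.4 K.
TOA radiative forcing: ΔF = −S·Δα/4 = −782.0·(+0.035)/4 = -6.843 W m⁻².
The Planck feedback parameter is 4σT_e³ = 2.266 W m⁻²/K.
Hence the no-feedback warming is ΔF/(4σT_e³) = -3.02 K.

-3.0 kelvin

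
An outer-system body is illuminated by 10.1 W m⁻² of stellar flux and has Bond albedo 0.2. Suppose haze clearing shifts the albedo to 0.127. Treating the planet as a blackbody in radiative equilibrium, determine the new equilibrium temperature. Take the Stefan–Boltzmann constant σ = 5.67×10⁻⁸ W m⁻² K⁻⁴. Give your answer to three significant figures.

79.0 K

T₂ = [S(1−α₂)/(4σ)]^(1/4) = [10.10·0.873/(4σ)]^(1/4) = 78.96 K.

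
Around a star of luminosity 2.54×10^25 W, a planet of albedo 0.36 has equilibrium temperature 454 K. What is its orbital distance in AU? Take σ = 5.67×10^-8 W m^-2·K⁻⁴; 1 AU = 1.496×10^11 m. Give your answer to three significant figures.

Energy balance gives S = 4σT⁴/(1−α) = 15060 W m^-2.
From L = 4πd²S, d = √(2.54×10^25/(4π·15060)) = 1.159×10^10 m = 0.07745 AU.

0.0775 AU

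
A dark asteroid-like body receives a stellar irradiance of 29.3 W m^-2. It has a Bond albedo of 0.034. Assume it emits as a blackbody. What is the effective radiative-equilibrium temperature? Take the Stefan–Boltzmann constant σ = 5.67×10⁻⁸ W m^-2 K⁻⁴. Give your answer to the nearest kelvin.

The planet absorbs (1−α)S over its disc πR² and re-emits over 4πR², so the mean absorbed flux is (1−0.034)·29.30/4 = 7.076 W m^-2.
Balancing against σT⁴: T = (7.076/5.67×10⁻⁸)^(1/4) = 105.7 K.

106 K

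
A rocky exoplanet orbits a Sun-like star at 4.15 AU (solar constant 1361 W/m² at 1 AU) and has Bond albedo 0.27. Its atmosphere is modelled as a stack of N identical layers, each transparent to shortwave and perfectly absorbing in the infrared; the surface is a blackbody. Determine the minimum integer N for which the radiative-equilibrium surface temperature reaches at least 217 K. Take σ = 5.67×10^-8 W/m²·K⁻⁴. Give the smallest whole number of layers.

8

Flux at the orbit: S = 1361/(4.15)² = 79.02 W/m².
Top-of-atmosphere balance: σT_e⁴ = S(1−α)/4 = 14.42 W/m² → T_e = 126.3 K.
Since T_s⁴ = (N+1)T_e⁴, we need N ≥ (T_s/T_e)⁴ − 1 = 7.718.
So N ≥ 7.718; the smallest integer is N = 8.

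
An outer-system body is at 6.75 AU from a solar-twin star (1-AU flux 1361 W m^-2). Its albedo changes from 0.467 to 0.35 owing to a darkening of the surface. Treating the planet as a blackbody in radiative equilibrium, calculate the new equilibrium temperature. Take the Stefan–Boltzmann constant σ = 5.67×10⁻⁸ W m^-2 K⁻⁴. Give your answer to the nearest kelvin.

96 K

Flux at the orbit: S = 1361/(6.75)² = 29.87 W m^-2.
With the new albedo, S(1−α₂)/4 = 4.854 W m^-2, so T₂ = 96.19 K.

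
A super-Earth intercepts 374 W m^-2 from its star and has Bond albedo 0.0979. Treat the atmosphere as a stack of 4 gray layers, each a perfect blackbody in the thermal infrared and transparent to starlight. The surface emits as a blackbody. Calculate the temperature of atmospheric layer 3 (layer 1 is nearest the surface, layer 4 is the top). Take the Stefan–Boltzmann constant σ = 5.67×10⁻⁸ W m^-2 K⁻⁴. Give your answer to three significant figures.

234 kelvin

Top-of-atmosphere balance: σT_e⁴ = S(1−α)/4 = 84.35 W m^-2 → T_e = 196.4 K.
In the N-layer model, layer k (counted from the surface) has T_k = (N+1−k)^(1/4)·T_e.
T_3 = (2)^(1/4)·196.4 = 233.5 K.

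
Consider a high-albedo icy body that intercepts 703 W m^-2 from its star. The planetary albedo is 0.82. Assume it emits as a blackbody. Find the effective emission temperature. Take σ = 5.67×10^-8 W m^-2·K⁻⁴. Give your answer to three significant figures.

Averaging over the sphere, the absorbed flux is S(1−α)/4 = 31.64 W m^-2.
Set σT⁴ = 31.64 → T = (31.64/σ)^(1/4) = 153.7 K.

154 kelvin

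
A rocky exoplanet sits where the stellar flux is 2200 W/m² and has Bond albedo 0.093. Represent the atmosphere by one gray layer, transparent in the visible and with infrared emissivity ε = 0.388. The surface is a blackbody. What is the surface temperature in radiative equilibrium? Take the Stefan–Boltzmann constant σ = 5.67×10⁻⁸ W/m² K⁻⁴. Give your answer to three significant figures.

323 K

Effective emission temperature (TOA balance): σT_e⁴ = S(1−α)/4 = 498.9 W/m² → T_e = 306.3 K.
For a single slab of emissivity ε, T_s⁴ = 2T_e⁴/(2−ε); thus T_s = 306.3·(1.241)^(1/4) = 323.2 K.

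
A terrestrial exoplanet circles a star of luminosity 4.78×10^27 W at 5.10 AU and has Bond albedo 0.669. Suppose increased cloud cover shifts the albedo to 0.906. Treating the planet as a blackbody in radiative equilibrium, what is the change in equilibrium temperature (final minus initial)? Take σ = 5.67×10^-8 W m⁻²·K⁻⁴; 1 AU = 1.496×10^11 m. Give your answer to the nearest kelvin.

Orbital distance: d = 5.10 AU = 7.630×10^11 m.
Spreading L over a sphere of radius d: S = 4.78×10^27/(4π·7.63×10^11²) = 653.5 W m⁻².
With α = 0.669, T₁ = 175.7 K.
Final:   T₂ = [S(1−0.906)/(4σ)]^(1/4) = 128.3 K.
ΔT = T₂ − T₁ = -47.45 K.

-47 kelvin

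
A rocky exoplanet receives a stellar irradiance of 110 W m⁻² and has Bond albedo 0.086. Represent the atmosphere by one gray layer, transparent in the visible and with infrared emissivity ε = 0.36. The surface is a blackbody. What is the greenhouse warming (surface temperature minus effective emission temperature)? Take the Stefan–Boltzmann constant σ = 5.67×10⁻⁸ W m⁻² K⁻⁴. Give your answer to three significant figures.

At the top of the atmosphere, σT_e⁴ = S(1−α)/4 = 25.14 W m⁻², giving T_e = 145.1 K.
Surface balance with a leaky layer gives σT_s⁴ = σT_e⁴·2/(2−ε), so T_s = T_e·[2/(2−0.36)]^(1/4) = 152.5 K.
The atmosphere warms the surface by 7.380 K.

7.38 K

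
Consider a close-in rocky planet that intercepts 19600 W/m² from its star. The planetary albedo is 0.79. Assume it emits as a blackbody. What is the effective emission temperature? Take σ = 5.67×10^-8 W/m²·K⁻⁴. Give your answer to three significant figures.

367 K

Averaging over the sphere, the absorbed flux is S(1−α)/4 = 1029 W/m².
In equilibrium σT⁴ equals this, so T = 367.0 K.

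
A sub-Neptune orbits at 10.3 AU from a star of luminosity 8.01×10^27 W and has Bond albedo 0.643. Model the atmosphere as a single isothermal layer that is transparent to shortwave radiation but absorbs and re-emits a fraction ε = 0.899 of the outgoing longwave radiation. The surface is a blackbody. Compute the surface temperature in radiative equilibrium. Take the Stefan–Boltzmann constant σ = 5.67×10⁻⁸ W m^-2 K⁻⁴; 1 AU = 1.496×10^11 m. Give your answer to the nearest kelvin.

166 K

d = 10.3 × 1.496×10^11 m = 1.541×10^12 m.
Flux at the orbit: S = L/(4πd²) = 8.01×10^27/(4π·(1.54×10^12)²) = 268.5 W m^-2.
The planet radiates to space at T_e = [S(1−α)/(4σ)]^(1/4) = 143.4 K.
Surface balance with a leaky layer gives σT_s⁴ = σT_e⁴·2/(2−ε), so T_s = T_e·[2/(2−0.899)]^(1/4) = 166.5 K.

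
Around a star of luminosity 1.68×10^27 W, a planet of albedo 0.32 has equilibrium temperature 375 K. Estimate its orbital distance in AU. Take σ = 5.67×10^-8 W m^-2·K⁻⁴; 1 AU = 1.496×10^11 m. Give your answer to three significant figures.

Energy balance gives S = 4σT⁴/(1−α) = 6596 W m^-2.
From L = 4πd²S, d = √(1.68×10^27/(4π·6596)) = 1.424×10^11 m = 0.9517 AU.

0.952 AU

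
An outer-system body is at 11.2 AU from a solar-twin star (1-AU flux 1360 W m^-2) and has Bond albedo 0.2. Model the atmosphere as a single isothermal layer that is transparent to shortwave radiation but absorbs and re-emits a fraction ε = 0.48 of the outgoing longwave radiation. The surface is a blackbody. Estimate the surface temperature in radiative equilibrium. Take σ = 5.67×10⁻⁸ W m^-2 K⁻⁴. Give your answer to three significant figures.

By the inverse-square law, S = 1360/11.2² = 10.84 W m^-2.
Effective emission temperature (TOA balance): σT_e⁴ = S(1−α)/4 = 2.168 W m^-2 → T_e = 78.64 K.
Surface balance with a leaky layer gives σT_s⁴ = σT_e⁴·2/(2−ε), so T_s = T_e·[2/(2−0.48)]^(1/4) = 84.22 K.

84.2 K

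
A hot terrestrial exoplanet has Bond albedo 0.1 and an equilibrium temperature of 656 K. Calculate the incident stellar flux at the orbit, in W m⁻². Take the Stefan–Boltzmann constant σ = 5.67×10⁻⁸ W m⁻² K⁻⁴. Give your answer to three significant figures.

Invert the energy balance for S: S = 4σT⁴/(1−α).
The emitted flux is σT⁴ = 10500 W m⁻².
S = 4·10500/0.9 = 46670 W m⁻².

46700 W m⁻²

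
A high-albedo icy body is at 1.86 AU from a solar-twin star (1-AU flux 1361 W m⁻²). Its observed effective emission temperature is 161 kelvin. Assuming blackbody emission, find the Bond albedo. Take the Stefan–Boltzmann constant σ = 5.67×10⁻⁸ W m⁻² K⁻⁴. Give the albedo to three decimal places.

0.613

By the inverse-square law, S = 1361/1.86² = 393.4 W m⁻².
From σT⁴ = S(1−α)/4 we invert for α: 1−α = 4σT⁴/S.
σT⁴ = 38.10 W m⁻², so 4σT⁴ = 152.4 W m⁻².
1−α = 152.4/393.4 = 0.3874, so α = 0.6126.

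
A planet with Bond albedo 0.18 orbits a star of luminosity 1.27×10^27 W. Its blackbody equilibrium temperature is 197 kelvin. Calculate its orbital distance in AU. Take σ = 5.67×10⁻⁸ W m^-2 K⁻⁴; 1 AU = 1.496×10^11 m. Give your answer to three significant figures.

The flux needed for this T is 4σT⁴/(1−0.18) = 416.6 W m^-2.
S = L/(4πd²) → d = √(L/4πS) = √(1.27×10^27/(4π·416.6)) = 4.925×10^11 m = 3.292 AU.

3.29 AU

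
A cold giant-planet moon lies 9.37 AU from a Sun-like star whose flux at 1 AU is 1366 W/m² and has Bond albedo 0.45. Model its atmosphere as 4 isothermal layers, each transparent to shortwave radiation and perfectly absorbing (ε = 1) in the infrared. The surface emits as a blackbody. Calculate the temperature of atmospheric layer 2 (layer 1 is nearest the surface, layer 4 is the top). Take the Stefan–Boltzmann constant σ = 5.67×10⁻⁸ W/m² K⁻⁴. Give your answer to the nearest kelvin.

103 K

Irradiance scales as 1/d², so S = 1366 W/m² × (1/9.37)² = 15.56 W/m².
The effective emission temperature is T_e = [S(1−α)/(4σ)]^¼ = 78.37 K.
The net upward flux σT_e⁴ is constant between every pair of levels, so T_k⁴ = (N+1−k)T_e⁴.
With k = 2: T_2 = (4+1−2)^¼·78.37 K = 103.1 K.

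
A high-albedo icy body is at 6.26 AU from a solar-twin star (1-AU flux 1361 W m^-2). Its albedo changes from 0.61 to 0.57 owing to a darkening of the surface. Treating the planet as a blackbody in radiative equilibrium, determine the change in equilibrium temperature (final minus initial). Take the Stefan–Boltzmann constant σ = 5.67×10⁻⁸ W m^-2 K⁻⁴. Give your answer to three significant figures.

2.17 kelvin

Irradiance scales as 1/d², so S = 1361 W m^-2 × (1/6.26)² = 34.73 W m^-2.
With α = 0.61, T₁ = 87.91 K.
Final:   T₂ = [S(1−0.57)/(4σ)]^(1/4) = 90.08 K.
ΔT = T₂ − T₁ = 2.172 K.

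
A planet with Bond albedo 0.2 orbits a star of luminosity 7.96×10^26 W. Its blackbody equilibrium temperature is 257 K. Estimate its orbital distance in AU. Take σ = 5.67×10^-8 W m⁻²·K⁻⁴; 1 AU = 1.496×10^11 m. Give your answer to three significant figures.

The flux needed for this T is 4σT⁴/(1−0.2) = 1237 W m⁻².
From L = 4πd²S, d = √(7.96×10^26/(4π·1237)) = 2.263×10^11 m = 1.513 AU.

1.51 AU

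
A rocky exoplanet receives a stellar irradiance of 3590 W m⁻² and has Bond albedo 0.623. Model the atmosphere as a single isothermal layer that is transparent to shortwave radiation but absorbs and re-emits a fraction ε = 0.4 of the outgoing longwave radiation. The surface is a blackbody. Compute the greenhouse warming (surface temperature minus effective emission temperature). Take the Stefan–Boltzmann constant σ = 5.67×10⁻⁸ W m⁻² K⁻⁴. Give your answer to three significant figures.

At the top of the atmosphere, σT_e⁴ = S(1−α)/4 = 338.4 W m⁻², giving T_e = 277.9 K.
For a single slab of emissivity ε, T_s⁴ = 2T_e⁴/(2−ε); thus T_s = 277.9·(1.25)^(1/4) = 293.9 K.
Greenhouse warming: T_s − T_e = 15.95 K.

15.9 K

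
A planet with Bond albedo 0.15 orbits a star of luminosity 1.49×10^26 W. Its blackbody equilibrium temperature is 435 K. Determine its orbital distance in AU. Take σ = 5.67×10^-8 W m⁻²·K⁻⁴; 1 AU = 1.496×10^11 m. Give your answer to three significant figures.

0.235 AU

Energy balance gives S = 4σT⁴/(1−α) = 9554 W m⁻².
S = L/(4πd²) → d = √(L/4πS) = √(1.49×10^26/(4π·9554)) = 3.523×10^10 m = 0.2355 AU.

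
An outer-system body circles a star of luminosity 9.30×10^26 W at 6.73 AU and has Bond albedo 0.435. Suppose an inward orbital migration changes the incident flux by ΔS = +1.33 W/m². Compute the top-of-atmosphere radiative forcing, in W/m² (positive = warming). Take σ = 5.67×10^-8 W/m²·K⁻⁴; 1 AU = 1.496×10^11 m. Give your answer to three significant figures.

d = 6.73 × 1.496×10^11 m = 1.007×10^12 m.
Spreading L over a sphere of radius d: S = 9.30×10^26/(4π·1.01×10^12²) = 73.01 W/m².
Only a fraction (1−α) is absorbed and it's spread over 4πR², so ΔF = (1−α)ΔS/4 = 0.1879 W/m².

0.188 W/m²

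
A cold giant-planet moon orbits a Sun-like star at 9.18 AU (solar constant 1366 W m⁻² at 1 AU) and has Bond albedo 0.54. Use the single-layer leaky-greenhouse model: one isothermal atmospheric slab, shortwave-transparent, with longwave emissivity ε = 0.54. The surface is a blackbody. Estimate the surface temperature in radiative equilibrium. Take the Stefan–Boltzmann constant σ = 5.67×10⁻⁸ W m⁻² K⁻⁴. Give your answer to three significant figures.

Flux at the orbit: S = 1366/(9.18)² = 16.21 W m⁻².
At the top of the atmosphere, σT_e⁴ = S(1−α)/4 = 1.864 W m⁻², giving T_e = 75.72 K.
Surface balance with a leaky layer gives σT_s⁴ = σT_e⁴·2/(2−ε), so T_s = T_e·[2/(2−0.54)]^(1/4) = 81.92 K.

81.9 K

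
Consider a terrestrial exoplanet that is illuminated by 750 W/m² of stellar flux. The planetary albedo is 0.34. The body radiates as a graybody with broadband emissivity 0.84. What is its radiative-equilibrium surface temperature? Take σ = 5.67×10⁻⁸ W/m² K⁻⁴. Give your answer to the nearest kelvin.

Absorbed flux (global mean): S(1−α)/4 = 750.0·0.66/4 = 123.7 W/m².
Radiative balance εσT⁴ = 123.7 gives T = [123.7/(0.84·σ)]^(1/4) = 225.8 K.

226 K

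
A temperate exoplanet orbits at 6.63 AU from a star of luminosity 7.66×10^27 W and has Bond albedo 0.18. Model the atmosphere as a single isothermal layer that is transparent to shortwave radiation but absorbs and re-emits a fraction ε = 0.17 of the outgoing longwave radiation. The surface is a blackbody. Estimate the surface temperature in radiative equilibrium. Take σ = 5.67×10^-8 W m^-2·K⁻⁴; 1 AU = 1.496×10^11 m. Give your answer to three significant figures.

d = 6.63 × 1.496×10^11 m = 9.918×10^11 m.
Spreading L over a sphere of radius d: S = 7.66×10^27/(4π·9.92×10^11²) = 619.6 W m^-2.
At the top of the atmosphere, σT_e⁴ = S(1−α)/4 = 127.0 W m^-2, giving T_e = 217.6 K.
For a single slab of emissivity ε, T_s⁴ = 2T_e⁴/(2−ε); thus T_s = 217.6·(1.093)^(1/4) = 222.4 K.

222 K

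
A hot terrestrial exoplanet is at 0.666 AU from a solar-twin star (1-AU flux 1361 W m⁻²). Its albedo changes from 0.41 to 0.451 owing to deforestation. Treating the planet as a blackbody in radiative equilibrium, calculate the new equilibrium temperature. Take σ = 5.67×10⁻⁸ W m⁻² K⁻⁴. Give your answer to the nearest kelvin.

By the inverse-square law, S = 1361/0.666² = 3068 W m⁻².
T₂ = [S(1−α₂)/(4σ)]^(1/4) = [3068·0.549/(4σ)]^(1/4) = 293.6 K.

294 K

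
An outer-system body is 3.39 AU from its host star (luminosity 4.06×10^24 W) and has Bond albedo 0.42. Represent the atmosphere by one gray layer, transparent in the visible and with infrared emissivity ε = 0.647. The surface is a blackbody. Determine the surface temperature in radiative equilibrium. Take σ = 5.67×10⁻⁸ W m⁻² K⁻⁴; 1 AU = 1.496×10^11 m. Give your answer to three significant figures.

46.7 K

Orbital distance: d = 3.39 AU = 5.071×10^11 m.
S = L/(4πd²) = 1.256 W m⁻².
At the top of the atmosphere, σT_e⁴ = S(1−α)/4 = 0.1821 W m⁻², giving T_e = 42.34 K.
The surface balance (absorbed SW + ε·downward IR = σT_s⁴) with T_a⁴ = T_s⁴/2 reduces to T_s = T_e·[2/(2−ε)]^¼ = 46.68 K.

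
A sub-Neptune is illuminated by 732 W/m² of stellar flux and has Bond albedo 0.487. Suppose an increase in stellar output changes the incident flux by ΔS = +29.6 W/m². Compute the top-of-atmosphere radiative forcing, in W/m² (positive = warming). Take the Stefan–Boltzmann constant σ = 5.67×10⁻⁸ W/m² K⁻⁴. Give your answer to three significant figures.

3.80 W/m²

Only a fraction (1−α) is absorbed and it's spread over 4πR², so ΔF = (1−α)ΔS/4 = 3.796 W/m².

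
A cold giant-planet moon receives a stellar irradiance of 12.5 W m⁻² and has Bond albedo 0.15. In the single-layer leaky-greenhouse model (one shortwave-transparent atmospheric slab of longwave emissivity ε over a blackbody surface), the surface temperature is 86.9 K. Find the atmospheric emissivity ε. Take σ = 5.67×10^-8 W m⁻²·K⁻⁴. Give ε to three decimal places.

First, T_e = [12.50·(1−0.15)/(4σ)]^(1/4) = 82.73 K.
Since (2−ε)/2 = (T_e/T_s)⁴ = 0.8215, ε = 0.3570.

0.357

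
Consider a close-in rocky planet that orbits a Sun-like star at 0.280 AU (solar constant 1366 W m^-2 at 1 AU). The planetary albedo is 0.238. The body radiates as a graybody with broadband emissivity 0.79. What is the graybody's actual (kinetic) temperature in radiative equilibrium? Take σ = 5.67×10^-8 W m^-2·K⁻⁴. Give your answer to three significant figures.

Irradiance scales as 1/d², so S = 1366 W m^-2 × (1/0.280)² = 17420 W m^-2.
Averaging over the sphere, the absorbed flux is S(1−α)/4 = 3319 W m^-2.
Radiative balance εσT⁴ = 3319 gives T = [3319/(0.79·σ)]^(1/4) = 521.7 K.

522 K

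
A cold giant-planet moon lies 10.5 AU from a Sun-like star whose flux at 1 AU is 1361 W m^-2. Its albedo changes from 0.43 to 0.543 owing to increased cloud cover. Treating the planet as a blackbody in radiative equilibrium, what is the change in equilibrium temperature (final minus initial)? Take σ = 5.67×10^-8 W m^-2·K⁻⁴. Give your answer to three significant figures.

Flux at the orbit: S = 1361/(10.5)² = 12.34 W m^-2.
With α = 0.43, T₁ = 74.63 K.
Final:   T₂ = [S(1−0.543)/(4σ)]^(1/4) = 70.62 K.
ΔT = T₂ − T₁ = -4.011 K.

-4.01 K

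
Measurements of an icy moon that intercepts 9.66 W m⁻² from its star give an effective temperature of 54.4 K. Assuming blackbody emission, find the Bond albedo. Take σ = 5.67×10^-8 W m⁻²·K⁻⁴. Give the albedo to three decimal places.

0.794

Energy balance: S(1−α)/4 = σT⁴, so 1−α = 4σT⁴/S.
σT⁴ = 0.4966 W m⁻², so 4σT⁴ = 1.986 W m⁻².
1−α = 1.986/9.660 = 0.2056, so α = 0.7944.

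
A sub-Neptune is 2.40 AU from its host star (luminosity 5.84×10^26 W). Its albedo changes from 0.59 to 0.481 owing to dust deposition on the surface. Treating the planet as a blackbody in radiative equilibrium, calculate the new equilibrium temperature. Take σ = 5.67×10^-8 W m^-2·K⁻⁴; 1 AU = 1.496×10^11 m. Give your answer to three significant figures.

169 K

Orbital distance: d = 2.40 AU = 3.590×10^11 m.
S = L/(4πd²) = 360.5 W m^-2.
New equilibrium: T₂ = [(1−0.481)·360.5/(4σ)]^(1/4) = 169.5 K.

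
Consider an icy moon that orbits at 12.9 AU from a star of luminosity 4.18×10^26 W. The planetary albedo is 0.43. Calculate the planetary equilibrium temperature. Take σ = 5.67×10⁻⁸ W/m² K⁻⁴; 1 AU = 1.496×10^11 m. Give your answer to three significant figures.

d = 12.9 × 1.496×10^11 m = 1.930×10^12 m.
S = L/(4πd²) = 8.931 W/m².
The planet absorbs (1−α)S over its disc πR² and re-emits over 4πR², so the mean absorbed flux is (1−0.43)·8.931/4 = 1.273 W/m².
Set σT⁴ = 1.273 → T = (1.273/σ)^(1/4) = 68.83 K.

68.8 K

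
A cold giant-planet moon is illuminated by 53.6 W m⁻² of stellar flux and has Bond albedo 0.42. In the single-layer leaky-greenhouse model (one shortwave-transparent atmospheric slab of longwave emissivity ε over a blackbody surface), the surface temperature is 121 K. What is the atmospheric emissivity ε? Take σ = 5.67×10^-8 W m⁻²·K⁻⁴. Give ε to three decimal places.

Effective temperature: T_e = [S(1−α)/(4σ)]^(1/4) = 108.2 K.
Inverting T_s⁴ = 2T_e⁴/(2−ε): (T_e/T_s)⁴ = 0.6395, so ε = 2(1 − 0.6395) = 0.7211.

0.721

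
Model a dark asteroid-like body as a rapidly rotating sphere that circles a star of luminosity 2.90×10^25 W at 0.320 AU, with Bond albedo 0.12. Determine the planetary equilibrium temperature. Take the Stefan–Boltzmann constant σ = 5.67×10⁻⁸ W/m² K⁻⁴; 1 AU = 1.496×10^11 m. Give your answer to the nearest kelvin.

250 K

Orbital distance: d = 0.320 AU = 4.787×10^10 m.
Spreading L over a sphere of radius d: S = 2.90×10^25/(4π·4.79×10^10²) = 1007 W/m².
Absorbed flux (global mean): S(1−α)/4 = 1007·0.88/4 = 221.5 W/m².
Balancing against σT⁴: T = (221.5/5.67×10⁻⁸)^(1/4) = 250.0 K.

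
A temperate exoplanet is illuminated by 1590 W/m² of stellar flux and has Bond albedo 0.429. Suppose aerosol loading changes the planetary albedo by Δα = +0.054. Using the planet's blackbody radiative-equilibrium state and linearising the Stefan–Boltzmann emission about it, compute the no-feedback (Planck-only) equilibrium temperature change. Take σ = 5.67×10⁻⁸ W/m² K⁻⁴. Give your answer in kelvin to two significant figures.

Unperturbed T_e = [1590·(1−0.429)/(4σ)]^¼ = 251.5 K.
TOA radiative forcing: ΔF = −S·Δα/4 = −1590·(+0.054)/4 = -21.46 W/m².
The Planck feedback parameter is 4σT_e³ = 3.609 W/m²/K.
ΔT₀ = ΔF/λ_P = -21.46/3.609 = -5.95 K.

-5.9 K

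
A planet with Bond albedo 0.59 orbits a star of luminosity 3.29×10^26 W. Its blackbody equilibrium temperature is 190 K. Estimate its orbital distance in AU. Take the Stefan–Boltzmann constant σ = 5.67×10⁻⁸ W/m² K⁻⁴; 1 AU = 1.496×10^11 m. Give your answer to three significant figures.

Required flux: S = 4σT⁴/(1−α) = 720.9 W/m².
Then d = [L/(4πS)]^(1/2) = 1.906×10^11 m, i.e. 1.274 AU.

1.27 AU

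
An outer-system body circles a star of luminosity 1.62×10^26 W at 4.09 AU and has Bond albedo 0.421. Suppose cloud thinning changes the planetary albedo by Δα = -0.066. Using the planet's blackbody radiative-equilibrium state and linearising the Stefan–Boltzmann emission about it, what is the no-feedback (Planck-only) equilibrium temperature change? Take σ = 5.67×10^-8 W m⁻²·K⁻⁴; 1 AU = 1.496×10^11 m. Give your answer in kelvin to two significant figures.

Orbital distance: d = 4.09 AU = 6.119×10^11 m.
S = L/(4πd²) = 34.43 W m⁻².
Unperturbed T_e = [34.43·(1−0.421)/(4σ)]^¼ = 96.83 K.
TOA radiative forcing: ΔF = −S·Δα/4 = −34.43·(-0.066)/4 = 0.5682 W m⁻².
Linearising σT⁴ gives d(σT⁴)/dT = 4σT_e³ = 0.2059 W m⁻² per K.
ΔT₀ = ΔF/λ_P = 0.5682/0.2059 = 2.76 K.

2.8 K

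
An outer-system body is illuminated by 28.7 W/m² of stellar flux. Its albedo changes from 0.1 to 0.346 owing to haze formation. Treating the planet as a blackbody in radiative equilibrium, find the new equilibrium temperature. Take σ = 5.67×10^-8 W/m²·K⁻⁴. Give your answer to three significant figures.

95.4 K

With the new albedo, S(1−α₂)/4 = 4.692 W/m², so T₂ = 95.38 K.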